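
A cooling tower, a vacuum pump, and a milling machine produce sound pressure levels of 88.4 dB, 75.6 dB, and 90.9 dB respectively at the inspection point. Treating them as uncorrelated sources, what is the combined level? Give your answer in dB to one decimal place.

92.9 dB

Incoherent sources combine by intensity addition: L_total = 10·log₁₀(Σ 10^(L_i/10)).
Σ 10^(L/10) = 10^(88.4/10) + 10^(75.6/10) + 10^(90.9/10) = 1.958e+09.
L_total = 10·log₁₀(1.958e+09) = 92.92 dB.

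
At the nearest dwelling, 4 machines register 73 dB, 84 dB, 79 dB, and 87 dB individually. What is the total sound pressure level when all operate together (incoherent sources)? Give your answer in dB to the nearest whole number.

Incoherent sources combine by intensity addition: L_total = 10·log₁₀(Σ 10^(L_i/10)).
Σ 10^(L/10) = 10^(73/10) + 10^(84/10) + 10^(79/10) + 10^(87/10) = 8.518e+08.
L_total = 10·log₁₀(8.518e+08) = 89.30 dB.

89 dB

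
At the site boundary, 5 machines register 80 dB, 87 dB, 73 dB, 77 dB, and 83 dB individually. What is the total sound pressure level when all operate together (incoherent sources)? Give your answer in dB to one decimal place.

89.4 dB

Incoherent sources combine by intensity addition: L_total = 10·log₁₀(Σ 10^(L_i/10)).
Σ 10^(L/10) = 10^(80/10) + 10^(87/10) + 10^(73/10) + 10^(77/10) + 10^(83/10) = 8.708e+08.
L_total = 10·log₁₀(8.708e+08) = 89.40 dB.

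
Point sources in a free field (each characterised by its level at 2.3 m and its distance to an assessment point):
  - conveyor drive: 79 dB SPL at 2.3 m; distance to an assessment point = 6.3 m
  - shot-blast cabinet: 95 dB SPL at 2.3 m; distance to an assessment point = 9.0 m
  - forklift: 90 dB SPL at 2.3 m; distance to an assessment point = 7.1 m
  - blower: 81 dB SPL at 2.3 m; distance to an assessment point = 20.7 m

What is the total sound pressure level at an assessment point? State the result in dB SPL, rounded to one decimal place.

85.1 dB SPL

First find each source's level at the receiver (point-source: −20·log₁₀(r/r_ref)), then combine on an intensity basis.
conveyor drive: 79 − 20·log₁₀(6.3/2.3) = 79 − 8.75 = 70.25 dB SPL.
shot-blast cabinet: 95 − 20·log₁₀(9.0/2.3) = 95 − 11.85 = 83.15 dB SPL.
forklift: 90 − 20·log₁₀(7.1/2.3) = 90 − 9.79 = 80.21 dB SPL.
blower: 81 − 20·log₁₀(20.7/2.3) = 81 − 19.08 = 61.92 dB SPL.
Σ 10^(L/10) = 3.236e+08 → L_total = 10·log₁₀(3.236e+08) = 85.10 dB SPL.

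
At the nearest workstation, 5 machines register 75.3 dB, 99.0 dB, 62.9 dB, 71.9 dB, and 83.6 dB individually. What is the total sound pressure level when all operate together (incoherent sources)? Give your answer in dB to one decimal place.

Incoherent sources combine by intensity addition: L_total = 10·log₁₀(Σ 10^(L_i/10)).
Σ 10^(L/10) = 10^(75.3/10) + 10^(99.0/10) + 10^(62.9/10) + 10^(71.9/10) + 10^(83.6/10) = 8.224e+09.
L_total = 10·log₁₀(8.224e+09) = 99.15 dB.

99.2 dB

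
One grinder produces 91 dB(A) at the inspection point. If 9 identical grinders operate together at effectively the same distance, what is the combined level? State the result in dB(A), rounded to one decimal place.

100.5 dB(A)

N identical incoherent sources raise the level by 10·log₁₀ N.
L_total = 91 + 10·log₁₀(9) = 91 + 9.542 = 100.54 dB(A).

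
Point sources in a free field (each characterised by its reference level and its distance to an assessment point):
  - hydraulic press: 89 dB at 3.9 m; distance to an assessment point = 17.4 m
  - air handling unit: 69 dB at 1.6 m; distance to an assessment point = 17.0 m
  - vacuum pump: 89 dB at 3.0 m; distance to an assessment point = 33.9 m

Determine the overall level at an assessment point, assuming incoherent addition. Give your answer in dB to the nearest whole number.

Propagate each source to the receiver with L = L_ref − 20·log₁₀(r/r_ref), then add intensities.
hydraulic press: 89 − 20·log₁₀(17.4/3.9) = 89 − 12.99 = 76.01 dB.
air handling unit: 69 − 20·log₁₀(17.0/1.6) = 69 − 20.53 = 48.47 dB.
vacuum pump: 89 − 20·log₁₀(33.9/3.0) = 89 − 21.06 = 67.94 dB.
Σ 10^(L/10) = 4.620e+07 → L_total = 10·log₁₀(4.620e+07) = 76.65 dB.

77 dB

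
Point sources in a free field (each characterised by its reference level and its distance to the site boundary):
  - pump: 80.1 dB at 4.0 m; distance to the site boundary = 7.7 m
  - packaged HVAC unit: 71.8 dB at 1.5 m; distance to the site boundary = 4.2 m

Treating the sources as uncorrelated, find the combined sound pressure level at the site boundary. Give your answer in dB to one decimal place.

74.7 dB

First find each source's level at the receiver (point-source: −20·log₁₀(r/r_ref)), then combine on an intensity basis.
pump: 80.1 − 20·log₁₀(7.7/4.0) = 80.1 − 5.69 = 74.41 dB.
packaged HVAC unit: 71.8 − 20·log₁₀(4.2/1.5) = 71.8 − 8.94 = 62.86 dB.
Σ 10^(L/10) = 2.955e+07 → L_total = 10·log₁₀(2.955e+07) = 74.70 dB.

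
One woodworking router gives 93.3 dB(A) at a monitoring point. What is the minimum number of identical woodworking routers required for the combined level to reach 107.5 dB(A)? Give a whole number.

N identical sources give L₁ + 10·log₁₀ N, so require 10·log₁₀ N ≥ 107.5 − 93.3 = 14.2 dB.
N ≥ 10^(14.2/10) = 26.303, so N = 27.

27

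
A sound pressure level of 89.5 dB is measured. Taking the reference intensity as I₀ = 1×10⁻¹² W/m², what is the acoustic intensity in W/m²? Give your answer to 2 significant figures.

0.00089 W/m²

I/I₀ = 10^(89.5/10) = 8.913e+08, so I = 8.913e+08 × 10⁻¹² W/m².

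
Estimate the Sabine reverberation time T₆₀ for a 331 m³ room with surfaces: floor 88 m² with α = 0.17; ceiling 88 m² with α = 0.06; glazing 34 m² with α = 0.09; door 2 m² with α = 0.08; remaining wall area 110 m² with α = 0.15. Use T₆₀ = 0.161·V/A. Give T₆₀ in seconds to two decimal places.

Summing Sᵢαᵢ: 88·0.17 + 88·0.06 + 34·0.09 + 2·0.08 + 110·0.15 = 39.96 m².
T₆₀ = 0.161·V/A = 0.161·331/39.96 = 1.334 s.

1.33 s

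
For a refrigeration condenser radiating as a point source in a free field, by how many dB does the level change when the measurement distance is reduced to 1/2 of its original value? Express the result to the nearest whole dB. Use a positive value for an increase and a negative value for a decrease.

+6 dB

Point-source spreading: ΔL = −20·log₁₀(r₂/r₁).
ΔL = −20·log₁₀(0.5) = +6.02 dB.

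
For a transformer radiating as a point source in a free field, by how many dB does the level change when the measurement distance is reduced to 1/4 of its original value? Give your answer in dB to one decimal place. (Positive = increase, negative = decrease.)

+12.0 dB

A point source loses 6 dB per doubling of distance; generally ΔL = −20·log₁₀(r₂/r₁).
ΔL = −20·log₁₀(0.25) = +12.04 dB.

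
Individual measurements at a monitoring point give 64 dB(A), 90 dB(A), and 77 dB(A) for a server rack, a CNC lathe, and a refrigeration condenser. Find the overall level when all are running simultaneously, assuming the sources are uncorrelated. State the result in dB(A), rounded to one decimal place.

90.2 dB(A)

Incoherent sources combine by intensity addition: L_total = 10·log₁₀(Σ 10^(L_i/10)).
Σ 10^(L/10) = 10^(64/10) + 10^(90/10) + 10^(77/10) = 1.053e+09.
L_total = 10·log₁₀(1.053e+09) = 90.22 dB(A).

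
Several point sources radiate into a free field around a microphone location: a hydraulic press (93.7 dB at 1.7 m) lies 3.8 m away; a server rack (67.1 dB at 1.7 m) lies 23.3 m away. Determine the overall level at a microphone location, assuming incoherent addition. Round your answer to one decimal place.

Apply inverse-square spreading to bring every level to the receiver, then sum 10^(L/10).
hydraulic press: 93.7 − 20·log₁₀(3.8/1.7) = 93.7 − 6.99 = 86.71 dB.
server rack: 67.1 − 20·log₁₀(23.3/1.7) = 67.1 − 22.74 = 44.36 dB.
Σ 10^(L/10) = 4.692e+08 → L_total = 10·log₁₀(4.692e+08) = 86.71 dB.

86.7 dB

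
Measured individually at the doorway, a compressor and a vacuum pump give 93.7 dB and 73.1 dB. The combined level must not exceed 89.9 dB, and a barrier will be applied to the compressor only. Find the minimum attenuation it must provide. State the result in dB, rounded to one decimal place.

3.9 dB

The untreated sources together contribute 10^(73.1/10) = 2.042e+07, i.e. 73.10 dB.
The limit corresponds to 10^(89.9/10) = 9.772e+08; subtracting the fixed part leaves 9.568e+08 for the compressor, i.e. 89.81 dB.
Required insertion loss = 93.7 − 89.81 = 3.89 dB.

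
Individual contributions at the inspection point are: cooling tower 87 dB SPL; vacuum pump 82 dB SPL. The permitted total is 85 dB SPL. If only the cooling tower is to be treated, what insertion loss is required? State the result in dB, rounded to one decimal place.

Fixed contribution from the other source: Σ 10^(L/10) = 10^(82/10) = 1.585e+08 (82.00 dB SPL).
To meet 85 dB SPL overall, the treated cooling tower may contribute at most 10^(85/10) − 1.585e+08 = 1.577e+08, i.e. 81.98 dB SPL.
So the cooling tower must be reduced from 87 to 81.98 dB SPL: IL = 5.02 dB.

5.0 dB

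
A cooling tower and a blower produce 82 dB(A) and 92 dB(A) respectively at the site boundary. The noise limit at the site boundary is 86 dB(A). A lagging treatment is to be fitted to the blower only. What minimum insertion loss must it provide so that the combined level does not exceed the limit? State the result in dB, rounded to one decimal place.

The untreated sources together contribute 10^(82/10) = 1.585e+08, i.e. 82.00 dB(A).
To meet 86 dB(A) overall, the treated blower may contribute at most 10^(86/10) − 1.585e+08 = 2.396e+08, i.e. 83.80 dB(A).
So the blower must be reduced from 92 to 83.80 dB(A): IL = 8.20 dB.

8.2 dB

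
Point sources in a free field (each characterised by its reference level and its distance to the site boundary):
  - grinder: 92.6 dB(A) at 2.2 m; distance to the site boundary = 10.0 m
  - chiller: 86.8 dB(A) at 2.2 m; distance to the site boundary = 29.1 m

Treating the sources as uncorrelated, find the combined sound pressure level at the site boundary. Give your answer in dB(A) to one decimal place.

First find each source's level at the receiver (point-source: −20·log₁₀(r/r_ref)), then combine on an intensity basis.
grinder: 92.6 − 20·log₁₀(10.0/2.2) = 92.6 − 13.15 = 79.45 dB(A).
chiller: 86.8 − 20·log₁₀(29.1/2.2) = 86.8 − 22.43 = 64.37 dB(A).
Σ 10^(L/10) = 9.081e+07 → L_total = 10·log₁₀(9.081e+07) = 79.58 dB(A).

79.6 dB(A)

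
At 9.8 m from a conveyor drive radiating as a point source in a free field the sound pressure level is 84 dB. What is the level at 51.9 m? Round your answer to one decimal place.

Spherical spreading from a point source gives a 20·log₁₀(r₂/r₁) drop.
L₂ = 84 − 20·log₁₀(51.9/9.8) = 84 − 14.479 = 69.52 dB.

69.5 dB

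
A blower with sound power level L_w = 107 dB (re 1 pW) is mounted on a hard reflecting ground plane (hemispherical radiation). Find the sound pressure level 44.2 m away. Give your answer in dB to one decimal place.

66.1 dB

L_p = L_w − 10·log₁₀(2π·r²) with r = 44.2 m.
2π·r² = 1.228e+04 m², 10·log₁₀ of that is 40.890 dB.
L_p = 107 − 40.890 = 66.11 dB.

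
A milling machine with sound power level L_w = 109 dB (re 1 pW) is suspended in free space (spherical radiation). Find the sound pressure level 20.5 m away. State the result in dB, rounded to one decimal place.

Free-field spherical radiation: L_p = L_w − 10·log₁₀(4π·r²), r = 20.5 m.
4π·r² = 5281 m², 10·log₁₀ of that is 37.227 dB.
L_p = 109 − 37.227 = 71.77 dB.

71.8 dB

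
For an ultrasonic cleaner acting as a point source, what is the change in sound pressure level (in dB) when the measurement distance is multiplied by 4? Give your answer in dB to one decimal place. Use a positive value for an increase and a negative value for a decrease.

-12.0 dB

A point source loses 6 dB per doubling of distance; generally ΔL = −20·log₁₀(r₂/r₁).
ΔL = −20·log₁₀(4) = -12.04 dB.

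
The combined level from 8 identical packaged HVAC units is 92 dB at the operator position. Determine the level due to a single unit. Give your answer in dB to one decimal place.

8 equal contributions raise the level by 10·log₁₀ 8 = 9.031 dB, so each unit alone gives 92 − 9.031.

83.0 dB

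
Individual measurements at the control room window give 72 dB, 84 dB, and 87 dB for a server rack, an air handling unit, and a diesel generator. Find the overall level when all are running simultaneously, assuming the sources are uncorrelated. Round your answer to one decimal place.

88.9 dB

Incoherent sources combine by intensity addition: L_total = 10·log₁₀(Σ 10^(L_i/10)).
Σ 10^(L/10) = 10^(72/10) + 10^(84/10) + 10^(87/10) = 7.682e+08.
L_total = 10·log₁₀(7.682e+08) = 88.85 dB.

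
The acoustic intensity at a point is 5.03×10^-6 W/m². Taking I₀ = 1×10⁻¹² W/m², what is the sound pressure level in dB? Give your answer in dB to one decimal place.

67.0 dB

L = 10·log₁₀(I/I₀) = 10·log₁₀(5.03×10^-6/10⁻¹²) = 10·log₁₀(5.03×10^6).
L = 10·(0.7016 + 6) = 67.02 dB.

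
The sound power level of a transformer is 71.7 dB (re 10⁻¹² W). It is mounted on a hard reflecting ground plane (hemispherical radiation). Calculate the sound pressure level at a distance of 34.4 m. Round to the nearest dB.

33 dB

L_p = L_w − 10·log₁₀(2π·r²) with r = 34.4 m.
2π·r² = 7435 m², 10·log₁₀ of that is 38.713 dB.
L_p = 71.7 − 38.713 = 32.99 dB.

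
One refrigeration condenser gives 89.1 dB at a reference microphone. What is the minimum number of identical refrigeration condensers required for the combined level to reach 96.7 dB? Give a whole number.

6

The shortfall is 96.7 − 89.1 = 7.6 dB, and N units add 10·log₁₀ N, so need 10·log₁₀ N ≥ 7.6.
N ≥ 10^(7.6/10) = 5.754, so N = 6.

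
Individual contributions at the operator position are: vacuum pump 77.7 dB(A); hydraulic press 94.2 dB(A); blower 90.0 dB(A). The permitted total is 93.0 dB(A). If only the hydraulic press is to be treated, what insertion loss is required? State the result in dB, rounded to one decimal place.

4.5 dB

The untreated sources together contribute 10^(77.7/10) + 10^(90.0/10) = 1.059e+09, i.e. 90.25 dB(A).
The limit corresponds to 10^(93.0/10) = 1.995e+09; subtracting the fixed part leaves 9.364e+08 for the hydraulic press, i.e. 89.71 dB(A).
So the hydraulic press must be reduced from 94.2 to 89.71 dB(A): IL = 4.49 dB.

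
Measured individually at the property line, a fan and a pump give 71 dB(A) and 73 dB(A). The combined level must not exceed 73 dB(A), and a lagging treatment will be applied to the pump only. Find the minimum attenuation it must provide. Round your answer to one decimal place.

Everything except the pump sums to 10^(71/10) = 1.259e+07 in linear terms, 71.00 dB(A).
The limit corresponds to 10^(73/10) = 1.995e+07; subtracting the fixed part leaves 7.363e+06 for the pump, i.e. 68.67 dB(A).
So the pump must be reduced from 73 to 68.67 dB(A): IL = 4.33 dB.

4.3 dB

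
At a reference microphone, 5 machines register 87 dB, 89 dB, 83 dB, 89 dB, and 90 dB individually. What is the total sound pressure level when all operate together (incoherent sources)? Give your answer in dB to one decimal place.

For uncorrelated sources the intensities add, so convert each level to linear form, sum, and take 10·log₁₀ of the total.
Σ 10^(L/10) = 10^(87/10) + 10^(89/10) + 10^(83/10) + 10^(89/10) + 10^(90/10) = 3.289e+09.
L_total = 10·log₁₀(3.289e+09) = 95.17 dB.

95.2 dB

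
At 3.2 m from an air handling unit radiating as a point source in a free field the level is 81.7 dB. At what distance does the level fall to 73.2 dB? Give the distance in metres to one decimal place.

8.5 m

Point-source spreading drops the level by 20·log₁₀(r₂/r₁); inverting, r₂/r₁ = 10^(ΔL/20).
r₂ = 3.2·10^((81.7−73.2)/20) = 3.2·10^(8.5/20) = 8.51 m.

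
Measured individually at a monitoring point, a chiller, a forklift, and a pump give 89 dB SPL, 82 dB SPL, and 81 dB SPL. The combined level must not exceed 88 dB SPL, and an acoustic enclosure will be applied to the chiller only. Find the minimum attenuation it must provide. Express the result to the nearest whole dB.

The untreated sources together contribute 10^(82/10) + 10^(81/10) = 2.844e+08, i.e. 84.54 dB SPL.
The limit corresponds to 10^(88/10) = 6.310e+08; subtracting the fixed part leaves 3.466e+08 for the chiller, i.e. 85.40 dB SPL.
Required insertion loss = 89 − 85.40 = 3.60 dB.

4 dB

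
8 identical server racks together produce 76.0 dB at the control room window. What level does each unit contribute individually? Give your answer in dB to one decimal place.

For N identical incoherent sources L_total = L₁ + 10·log₁₀ N, so L₁ = 76.0 − 10·log₁₀(8) = 76.0 − 9.031.

67.0 dB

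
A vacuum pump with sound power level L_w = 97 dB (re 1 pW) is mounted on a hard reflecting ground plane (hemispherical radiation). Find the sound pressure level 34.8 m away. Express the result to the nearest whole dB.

Free-field hemispherical radiation: L_p = L_w − 10·log₁₀(2π·r²), r = 34.8 m.
2π·r² = 7609 m², 10·log₁₀ of that is 38.813 dB.
L_p = 97 − 38.813 = 58.19 dB.

58 dB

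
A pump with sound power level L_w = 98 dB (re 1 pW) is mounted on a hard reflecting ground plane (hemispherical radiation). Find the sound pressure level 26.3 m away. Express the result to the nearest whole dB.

Free-field hemispherical radiation: L_p = L_w − 10·log₁₀(2π·r²), r = 26.3 m.
2π·r² = 4346 m², 10·log₁₀ of that is 36.381 dB.
L_p = 98 − 36.381 = 61.62 dB.

62 dB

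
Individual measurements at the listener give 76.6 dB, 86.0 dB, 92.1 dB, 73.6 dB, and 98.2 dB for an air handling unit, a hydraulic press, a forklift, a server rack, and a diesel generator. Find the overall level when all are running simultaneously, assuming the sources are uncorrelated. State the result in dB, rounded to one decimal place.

Incoherent sources combine by intensity addition: L_total = 10·log₁₀(Σ 10^(L_i/10)).
Σ 10^(L/10) = 10^(76.6/10) + 10^(86.0/10) + 10^(92.1/10) + 10^(73.6/10) + 10^(98.2/10) = 8.695e+09.
L_total = 10·log₁₀(8.695e+09) = 99.39 dB.

99.4 dB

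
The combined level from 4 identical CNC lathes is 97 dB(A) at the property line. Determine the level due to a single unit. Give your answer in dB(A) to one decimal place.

For N identical incoherent sources L_total = L₁ + 10·log₁₀ N, so L₁ = 97 − 10·log₁₀(4) = 97 − 6.021.

91.0 dB(A)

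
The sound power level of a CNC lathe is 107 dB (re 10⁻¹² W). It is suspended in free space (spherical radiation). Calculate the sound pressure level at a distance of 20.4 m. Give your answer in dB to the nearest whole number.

L_p = L_w − 10·log₁₀(4π·r²) with r = 20.4 m.
4π·r² = 5230 m², 10·log₁₀ of that is 37.185 dB.
L_p = 107 − 37.185 = 69.82 dB.

70 dB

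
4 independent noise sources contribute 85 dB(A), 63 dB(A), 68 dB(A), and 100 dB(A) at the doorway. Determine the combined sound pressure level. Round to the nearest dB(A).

100 dB(A)

For uncorrelated sources the intensities add, so convert each level to linear form, sum, and take 10·log₁₀ of the total.
Σ 10^(L/10) = 10^(85/10) + 10^(63/10) + 10^(68/10) + 10^(100/10) = 1.032e+10.
L_total = 10·log₁₀(1.032e+10) = 100.14 dB(A).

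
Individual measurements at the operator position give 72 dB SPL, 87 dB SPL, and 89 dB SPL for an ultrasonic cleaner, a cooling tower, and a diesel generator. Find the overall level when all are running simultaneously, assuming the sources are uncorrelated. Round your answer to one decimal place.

Incoherent sources combine by intensity addition: L_total = 10·log₁₀(Σ 10^(L_i/10)).
Σ 10^(L/10) = 10^(72/10) + 10^(87/10) + 10^(89/10) = 1.311e+09.
L_total = 10·log₁₀(1.311e+09) = 91.18 dB SPL.

91.2 dB SPL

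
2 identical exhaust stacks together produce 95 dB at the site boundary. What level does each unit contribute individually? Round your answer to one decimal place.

92.0 dB

For N identical incoherent sources L_total = L₁ + 10·log₁₀ N, so L₁ = 95 − 10·log₁₀(2) = 95 − 3.010.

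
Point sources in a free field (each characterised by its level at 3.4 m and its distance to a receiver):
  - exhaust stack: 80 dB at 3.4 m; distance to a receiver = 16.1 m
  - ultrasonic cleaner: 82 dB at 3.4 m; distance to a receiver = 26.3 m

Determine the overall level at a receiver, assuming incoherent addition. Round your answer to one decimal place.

68.5 dB

Propagate each source to the receiver with L = L_ref − 20·log₁₀(r/r_ref), then add intensities.
exhaust stack: 80 − 20·log₁₀(16.1/3.4) = 80 − 13.51 = 66.49 dB.
ultrasonic cleaner: 82 − 20·log₁₀(26.3/3.4) = 82 − 17.77 = 64.23 dB.
Σ 10^(L/10) = 7.108e+06 → L_total = 10·log₁₀(7.108e+06) = 68.52 dB.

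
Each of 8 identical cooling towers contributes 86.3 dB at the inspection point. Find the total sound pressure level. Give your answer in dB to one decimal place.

95.3 dB

N identical incoherent sources raise the level by 10·log₁₀ N.
L_total = 86.3 + 10·log₁₀(8) = 86.3 + 9.031 = 95.33 dB.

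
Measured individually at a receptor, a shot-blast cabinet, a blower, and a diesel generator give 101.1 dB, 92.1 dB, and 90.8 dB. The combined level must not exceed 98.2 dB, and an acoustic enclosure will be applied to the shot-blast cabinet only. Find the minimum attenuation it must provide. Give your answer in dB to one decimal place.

5.3 dB

Fixed contribution from the other sources: Σ 10^(L/10) = 10^(92.1/10) + 10^(90.8/10) = 2.824e+09 (94.51 dB).
The limit corresponds to 10^(98.2/10) = 6.607e+09; subtracting the fixed part leaves 3.783e+09 for the shot-blast cabinet, i.e. 95.78 dB.
So the shot-blast cabinet must be reduced from 101.1 to 95.78 dB: IL = 5.32 dB.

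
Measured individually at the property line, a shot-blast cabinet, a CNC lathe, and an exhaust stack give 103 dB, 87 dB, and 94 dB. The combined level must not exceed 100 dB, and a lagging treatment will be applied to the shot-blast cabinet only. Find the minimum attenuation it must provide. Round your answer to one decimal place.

The untreated sources together contribute 10^(87/10) + 10^(94/10) = 3.013e+09, i.e. 94.79 dB.
The limit corresponds to 10^(100/10) = 1.000e+10; subtracting the fixed part leaves 6.987e+09 for the shot-blast cabinet, i.e. 98.44 dB.
Required insertion loss = 103 − 98.44 = 4.56 dB.

4.6 dB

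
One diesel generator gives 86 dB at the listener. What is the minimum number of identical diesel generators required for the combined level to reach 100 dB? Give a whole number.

Need L₁ + 10·log₁₀ N ≥ 100, i.e. log₁₀ N ≥ 1.40.
N ≥ 10^(14.0/10) = 25.119, so N = 26.

26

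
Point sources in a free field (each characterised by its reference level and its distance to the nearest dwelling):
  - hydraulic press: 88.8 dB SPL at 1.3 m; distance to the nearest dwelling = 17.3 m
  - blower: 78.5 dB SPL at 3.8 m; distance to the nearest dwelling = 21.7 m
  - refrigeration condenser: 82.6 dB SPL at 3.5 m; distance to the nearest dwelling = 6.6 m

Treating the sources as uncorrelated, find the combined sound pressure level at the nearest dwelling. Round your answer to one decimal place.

77.6 dB SPL

Apply inverse-square spreading to bring every level to the receiver, then sum 10^(L/10).
hydraulic press: 88.8 − 20·log₁₀(17.3/1.3) = 88.8 − 22.48 = 66.32 dB SPL.
blower: 78.5 − 20·log₁₀(21.7/3.8) = 78.5 − 15.13 = 63.37 dB SPL.
refrigeration condenser: 82.6 − 20·log₁₀(6.6/3.5) = 82.6 − 5.51 = 77.09 dB SPL.
Σ 10^(L/10) = 5.763e+07 → L_total = 10·log₁₀(5.763e+07) = 77.61 dB SPL.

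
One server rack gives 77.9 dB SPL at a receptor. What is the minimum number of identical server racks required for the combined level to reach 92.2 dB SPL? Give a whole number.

The shortfall is 92.2 − 77.9 = 14.3 dB, and N units add 10·log₁₀ N, so need 10·log₁₀ N ≥ 14.3.
N ≥ 10^(14.3/10) = 26.915, so N = 27.

27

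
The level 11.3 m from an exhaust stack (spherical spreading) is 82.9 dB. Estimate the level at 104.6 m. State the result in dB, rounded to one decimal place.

For a point source, L₂ = L₁ − 20·log₁₀(r₂/r₁).
L₂ = 82.9 − 20·log₁₀(104.6/11.3) = 82.9 − 19.329 = 63.57 dB.

63.6 dB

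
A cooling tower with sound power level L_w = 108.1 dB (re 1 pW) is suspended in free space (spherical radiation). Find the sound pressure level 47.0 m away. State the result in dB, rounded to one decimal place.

L_p = L_w − 10·log₁₀(4π·r²) with r = 47.0 m.
4π·r² = 2.776e+04 m², 10·log₁₀ of that is 44.434 dB.
L_p = 108.1 − 44.434 = 63.67 dB.

63.7 dB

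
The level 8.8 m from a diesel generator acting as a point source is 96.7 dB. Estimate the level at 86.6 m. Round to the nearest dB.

77 dB

Spherical spreading from a point source gives a 20·log₁₀(r₂/r₁) drop.
L₂ = 96.7 − 20·log₁₀(86.6/8.8) = 96.7 − 19.861 = 76.84 dB.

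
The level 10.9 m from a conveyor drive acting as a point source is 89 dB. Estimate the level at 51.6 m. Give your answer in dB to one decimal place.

75.5 dB

Spherical spreading from a point source gives a 20·log₁₀(r₂/r₁) drop.
L₂ = 89 − 20·log₁₀(51.6/10.9) = 89 − 13.504 = 75.50 dB.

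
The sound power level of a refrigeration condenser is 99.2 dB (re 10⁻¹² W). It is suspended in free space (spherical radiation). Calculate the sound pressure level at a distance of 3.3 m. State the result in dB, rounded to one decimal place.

77.8 dB

The power spreads over a sphere of area 4π·r², so L_p = L_w − 10·log₁₀(4π·r²).
4π·r² = 136.8 m², 10·log₁₀ of that is 21.362 dB.
L_p = 99.2 − 21.362 = 77.84 dB.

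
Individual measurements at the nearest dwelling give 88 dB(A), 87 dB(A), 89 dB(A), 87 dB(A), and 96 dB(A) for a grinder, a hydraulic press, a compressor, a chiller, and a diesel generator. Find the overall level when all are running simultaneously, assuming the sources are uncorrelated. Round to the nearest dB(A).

For uncorrelated sources the intensities add, so convert each level to linear form, sum, and take 10·log₁₀ of the total.
Σ 10^(L/10) = 10^(88/10) + 10^(87/10) + 10^(89/10) + 10^(87/10) + 10^(96/10) = 6.409e+09.
L_total = 10·log₁₀(6.409e+09) = 98.07 dB(A).

98 dB(A)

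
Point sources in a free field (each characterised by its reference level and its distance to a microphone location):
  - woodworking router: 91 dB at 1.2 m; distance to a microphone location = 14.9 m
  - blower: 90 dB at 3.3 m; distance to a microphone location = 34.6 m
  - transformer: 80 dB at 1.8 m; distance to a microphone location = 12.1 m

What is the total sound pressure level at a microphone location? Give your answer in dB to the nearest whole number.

Apply inverse-square spreading to bring every level to the receiver, then sum 10^(L/10).
woodworking router: 91 − 20·log₁₀(14.9/1.2) = 91 − 21.88 = 69.12 dB.
blower: 90 − 20·log₁₀(34.6/3.3) = 90 − 20.41 = 69.59 dB.
transformer: 80 − 20·log₁₀(12.1/1.8) = 80 − 16.55 = 63.45 dB.
Σ 10^(L/10) = 1.948e+07 → L_total = 10·log₁₀(1.948e+07) = 72.89 dB.

73 dB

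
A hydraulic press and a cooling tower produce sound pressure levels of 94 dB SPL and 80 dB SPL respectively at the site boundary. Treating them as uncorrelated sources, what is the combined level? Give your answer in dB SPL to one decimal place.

For uncorrelated sources the intensities add, so convert each level to linear form, sum, and take 10·log₁₀ of the total.
Σ 10^(L/10) = 10^(94/10) + 10^(80/10) = 2.612e+09.
L_total = 10·log₁₀(2.612e+09) = 94.17 dB SPL.

94.2 dB SPL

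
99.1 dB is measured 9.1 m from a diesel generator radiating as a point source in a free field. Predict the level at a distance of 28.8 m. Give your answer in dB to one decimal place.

For a point source, L₂ = L₁ − 20·log₁₀(r₂/r₁).
L₂ = 99.1 − 20·log₁₀(28.8/9.1) = 99.1 − 10.007 = 89.09 dB.

89.1 dB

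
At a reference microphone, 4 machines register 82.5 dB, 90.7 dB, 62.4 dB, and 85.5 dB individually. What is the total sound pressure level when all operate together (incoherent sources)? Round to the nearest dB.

92 dB

Incoherent sources combine by intensity addition: L_total = 10·log₁₀(Σ 10^(L_i/10)).
Σ 10^(L/10) = 10^(82.5/10) + 10^(90.7/10) + 10^(62.4/10) + 10^(85.5/10) = 1.709e+09.
L_total = 10·log₁₀(1.709e+09) = 92.33 dB.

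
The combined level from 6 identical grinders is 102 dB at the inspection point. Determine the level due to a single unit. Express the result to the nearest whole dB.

For N identical incoherent sources L_total = L₁ + 10·log₁₀ N, so L₁ = 102 − 10·log₁₀(6) = 102 − 7.782.

94 dB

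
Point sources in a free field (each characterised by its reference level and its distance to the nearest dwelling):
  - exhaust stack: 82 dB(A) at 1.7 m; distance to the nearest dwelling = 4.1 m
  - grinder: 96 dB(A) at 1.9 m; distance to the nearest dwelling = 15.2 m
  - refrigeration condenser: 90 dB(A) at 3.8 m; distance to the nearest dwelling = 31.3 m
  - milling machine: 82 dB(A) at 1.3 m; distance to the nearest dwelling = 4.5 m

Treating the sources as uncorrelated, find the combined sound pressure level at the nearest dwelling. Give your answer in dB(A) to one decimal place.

Propagate each source to the receiver with L = L_ref − 20·log₁₀(r/r_ref), then add intensities.
exhaust stack: 82 − 20·log₁₀(4.1/1.7) = 82 − 7.65 = 74.35 dB(A).
grinder: 96 − 20·log₁₀(15.2/1.9) = 96 − 18.06 = 77.94 dB(A).
refrigeration condenser: 90 − 20·log₁₀(31.3/3.8) = 90 − 18.32 = 71.68 dB(A).
milling machine: 82 − 20·log₁₀(4.5/1.3) = 82 − 10.79 = 71.21 dB(A).
Σ 10^(L/10) = 1.174e+08 → L_total = 10·log₁₀(1.174e+08) = 80.70 dB(A).

80.7 dB(A)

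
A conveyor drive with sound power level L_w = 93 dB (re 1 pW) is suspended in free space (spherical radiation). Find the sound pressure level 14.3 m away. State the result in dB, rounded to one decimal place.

L_p = L_w − 10·log₁₀(4π·r²) with r = 14.3 m.
4π·r² = 2570 m², 10·log₁₀ of that is 34.099 dB.
L_p = 93 − 34.099 = 58.90 dB.

58.9 dB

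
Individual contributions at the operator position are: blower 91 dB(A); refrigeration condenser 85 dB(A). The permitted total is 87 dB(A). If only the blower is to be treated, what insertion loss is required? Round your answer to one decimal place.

Everything except the blower sums to 10^(85/10) = 3.162e+08 in linear terms, 85.00 dB(A).
To meet 87 dB(A) overall, the treated blower may contribute at most 10^(87/10) − 3.162e+08 = 1.850e+08, i.e. 82.67 dB(A).
Required insertion loss = 91 − 82.67 = 8.33 dB.

8.3 dB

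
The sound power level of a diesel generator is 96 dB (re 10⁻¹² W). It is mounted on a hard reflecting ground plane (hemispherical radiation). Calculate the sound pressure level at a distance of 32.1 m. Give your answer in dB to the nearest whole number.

58 dB

L_p = L_w − 10·log₁₀(2π·r²) with r = 32.1 m.
2π·r² = 6474 m², 10·log₁₀ of that is 38.112 dB.
L_p = 96 − 38.112 = 57.89 dB.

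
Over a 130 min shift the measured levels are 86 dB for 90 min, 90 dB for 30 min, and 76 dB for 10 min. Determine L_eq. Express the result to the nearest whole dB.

L_eq = 10·log₁₀[(1/T)·Σ tᵢ·10^(Lᵢ/10)] with T = 130 min.
Σ tᵢ·10^(Lᵢ/10) = 90·10^(86/10) + 30·10^(90/10) + 10·10^(76/10) = 6.623e+10.
L_eq = 10·log₁₀(6.623e+10/130) = 87.07 dB.

87 dB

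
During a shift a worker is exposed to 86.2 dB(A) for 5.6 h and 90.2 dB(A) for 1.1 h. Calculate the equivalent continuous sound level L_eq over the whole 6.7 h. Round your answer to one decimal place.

87.2 dB(A)

L_eq = 10·log₁₀[(1/T)·Σ tᵢ·10^(Lᵢ/10)] with T = 6.7 h.
Σ tᵢ·10^(Lᵢ/10) = 5.6·10^(86.2/10) + 1.1·10^(90.2/10) = 3.486e+09.
L_eq = 10·log₁₀(3.486e+09/6.7) = 87.16 dB(A).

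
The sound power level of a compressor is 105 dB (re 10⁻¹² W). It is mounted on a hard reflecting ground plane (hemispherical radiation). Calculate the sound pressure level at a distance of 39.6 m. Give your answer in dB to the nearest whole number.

65 dB

The power spreads over a hemisphere of area 2π·r², so L_p = L_w − 10·log₁₀(2π·r²).
2π·r² = 9853 m², 10·log₁₀ of that is 39.936 dB.
L_p = 105 − 39.936 = 65.06 dB.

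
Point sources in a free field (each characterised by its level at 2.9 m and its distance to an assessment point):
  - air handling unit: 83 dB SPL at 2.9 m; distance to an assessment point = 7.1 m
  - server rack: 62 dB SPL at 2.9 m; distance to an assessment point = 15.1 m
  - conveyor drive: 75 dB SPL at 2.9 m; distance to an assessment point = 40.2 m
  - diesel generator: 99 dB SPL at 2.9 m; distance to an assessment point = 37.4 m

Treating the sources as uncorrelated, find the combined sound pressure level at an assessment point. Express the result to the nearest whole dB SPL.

First find each source's level at the receiver (point-source: −20·log₁₀(r/r_ref)), then combine on an intensity basis.
air handling unit: 83 − 20·log₁₀(7.1/2.9) = 83 − 7.78 = 75.22 dB SPL.
server rack: 62 − 20·log₁₀(15.1/2.9) = 62 − 14.33 = 47.67 dB SPL.
conveyor drive: 75 − 20·log₁₀(40.2/2.9) = 75 − 22.84 = 52.16 dB SPL.
diesel generator: 99 − 20·log₁₀(37.4/2.9) = 99 − 22.21 = 76.79 dB SPL.
Σ 10^(L/10) = 8.127e+07 → L_total = 10·log₁₀(8.127e+07) = 79.10 dB SPL.

79 dB SPL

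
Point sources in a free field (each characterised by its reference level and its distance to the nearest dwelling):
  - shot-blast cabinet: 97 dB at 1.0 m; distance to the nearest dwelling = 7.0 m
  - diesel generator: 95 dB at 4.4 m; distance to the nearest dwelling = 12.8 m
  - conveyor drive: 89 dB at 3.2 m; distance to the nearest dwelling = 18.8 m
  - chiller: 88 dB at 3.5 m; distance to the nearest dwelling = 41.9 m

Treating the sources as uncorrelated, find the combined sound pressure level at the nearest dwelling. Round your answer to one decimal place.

87.0 dB

First find each source's level at the receiver (point-source: −20·log₁₀(r/r_ref)), then combine on an intensity basis.
shot-blast cabinet: 97 − 20·log₁₀(7.0/1.0) = 97 − 16.90 = 80.10 dB.
diesel generator: 95 − 20·log₁₀(12.8/4.4) = 95 − 9.28 = 85.72 dB.
conveyor drive: 89 − 20·log₁₀(18.8/3.2) = 89 − 15.38 = 73.62 dB.
chiller: 88 − 20·log₁₀(41.9/3.5) = 88 − 21.56 = 66.44 dB.
Σ 10^(L/10) = 5.034e+08 → L_total = 10·log₁₀(5.034e+08) = 87.02 dB.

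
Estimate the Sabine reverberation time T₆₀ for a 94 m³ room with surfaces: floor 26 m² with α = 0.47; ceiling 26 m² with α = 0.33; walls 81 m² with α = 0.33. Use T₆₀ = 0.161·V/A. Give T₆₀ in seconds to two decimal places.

A = Σ Sᵢαᵢ = 26·0.47 + 26·0.33 + 81·0.33 = 47.53 m².
T₆₀ = 0.161 × 94 / 47.53 = 0.318 s.

0.32 s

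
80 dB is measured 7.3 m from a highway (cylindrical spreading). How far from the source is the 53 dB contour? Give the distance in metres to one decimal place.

3658.7 m

Line-source spreading drops the level by 10·log₁₀(r₂/r₁); inverting, r₂/r₁ = 10^(ΔL/10).
r₂ = 7.3·10^((80−53)/10) = 7.3·10^(27.0/10) = 3658.67 m.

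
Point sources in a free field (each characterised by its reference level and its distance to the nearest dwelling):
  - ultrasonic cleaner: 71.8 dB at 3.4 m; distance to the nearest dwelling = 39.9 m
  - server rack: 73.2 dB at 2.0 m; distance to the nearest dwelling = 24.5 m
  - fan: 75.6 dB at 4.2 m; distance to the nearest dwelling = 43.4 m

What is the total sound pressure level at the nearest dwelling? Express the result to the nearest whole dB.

Apply inverse-square spreading to bring every level to the receiver, then sum 10^(L/10).
ultrasonic cleaner: 71.8 − 20·log₁₀(39.9/3.4) = 71.8 − 21.39 = 50.41 dB.
server rack: 73.2 − 20·log₁₀(24.5/2.0) = 73.2 − 21.76 = 51.44 dB.
fan: 75.6 − 20·log₁₀(43.4/4.2) = 75.6 − 20.28 = 55.32 dB.
Σ 10^(L/10) = 5.892e+05 → L_total = 10·log₁₀(5.892e+05) = 57.70 dB.

58 dB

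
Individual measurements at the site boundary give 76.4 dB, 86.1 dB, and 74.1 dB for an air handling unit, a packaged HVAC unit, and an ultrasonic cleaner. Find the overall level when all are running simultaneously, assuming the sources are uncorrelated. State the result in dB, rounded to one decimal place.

86.8 dB

For uncorrelated sources the intensities add, so convert each level to linear form, sum, and take 10·log₁₀ of the total.
Σ 10^(L/10) = 10^(76.4/10) + 10^(86.1/10) + 10^(74.1/10) = 4.767e+08.
L_total = 10·log₁₀(4.767e+08) = 86.78 dB.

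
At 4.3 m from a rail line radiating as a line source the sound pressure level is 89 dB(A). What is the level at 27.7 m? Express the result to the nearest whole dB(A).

81 dB(A)

For a line source, L₂ = L₁ − 10·log₁₀(r₂/r₁).
L₂ = 89 − 10·log₁₀(27.7/4.3) = 89 − 8.090 = 80.91 dB(A).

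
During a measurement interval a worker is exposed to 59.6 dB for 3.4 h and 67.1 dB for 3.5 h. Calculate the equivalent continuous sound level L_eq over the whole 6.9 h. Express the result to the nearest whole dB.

Weight each interval's intensity by its duration and average over T = 6.9 h:
Σ tᵢ·10^(Lᵢ/10) = 3.4·10^(59.6/10) + 3.5·10^(67.1/10) = 2.105e+07.
L_eq = 10·log₁₀(2.105e+07/6.9) = 64.84 dB.

65 dB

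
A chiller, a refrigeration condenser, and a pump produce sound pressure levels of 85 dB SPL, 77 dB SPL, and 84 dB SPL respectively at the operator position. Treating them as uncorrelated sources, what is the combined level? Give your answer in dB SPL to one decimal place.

87.9 dB SPL

For uncorrelated sources the intensities add, so convert each level to linear form, sum, and take 10·log₁₀ of the total.
Σ 10^(L/10) = 10^(85/10) + 10^(77/10) + 10^(84/10) = 6.175e+08.
L_total = 10·log₁₀(6.175e+08) = 87.91 dB SPL.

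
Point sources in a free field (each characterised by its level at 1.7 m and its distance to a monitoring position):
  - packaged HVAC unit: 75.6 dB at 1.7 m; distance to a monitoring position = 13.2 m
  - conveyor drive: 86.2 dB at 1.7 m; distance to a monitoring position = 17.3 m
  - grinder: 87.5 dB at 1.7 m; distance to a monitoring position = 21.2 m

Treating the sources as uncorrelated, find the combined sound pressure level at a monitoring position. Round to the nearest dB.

Propagate each source to the receiver with L = L_ref − 20·log₁₀(r/r_ref), then add intensities.
packaged HVAC unit: 75.6 − 20·log₁₀(13.2/1.7) = 75.6 − 17.80 = 57.80 dB.
conveyor drive: 86.2 − 20·log₁₀(17.3/1.7) = 86.2 − 20.15 = 66.05 dB.
grinder: 87.5 − 20·log₁₀(21.2/1.7) = 87.5 − 21.92 = 65.58 dB.
Σ 10^(L/10) = 8.244e+06 → L_total = 10·log₁₀(8.244e+06) = 69.16 dB.

69 dB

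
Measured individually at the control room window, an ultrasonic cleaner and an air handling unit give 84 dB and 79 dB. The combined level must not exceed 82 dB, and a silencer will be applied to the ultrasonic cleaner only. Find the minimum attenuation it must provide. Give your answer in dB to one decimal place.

Everything except the ultrasonic cleaner sums to 10^(79/10) = 7.943e+07 in linear terms, 79.00 dB.
To meet 82 dB overall, the treated ultrasonic cleaner may contribute at most 10^(82/10) − 7.943e+07 = 7.906e+07, i.e. 78.98 dB.
So the ultrasonic cleaner must be reduced from 84 to 78.98 dB: IL = 5.02 dB.

5.0 dB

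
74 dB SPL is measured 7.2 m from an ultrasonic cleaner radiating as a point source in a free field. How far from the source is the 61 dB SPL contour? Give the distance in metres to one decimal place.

32.2 m

Point-source spreading drops the level by 20·log₁₀(r₂/r₁); inverting, r₂/r₁ = 10^(ΔL/20).
r₂ = 7.2·10^((74−61)/20) = 7.2·10^(13.0/20) = 32.16 m.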